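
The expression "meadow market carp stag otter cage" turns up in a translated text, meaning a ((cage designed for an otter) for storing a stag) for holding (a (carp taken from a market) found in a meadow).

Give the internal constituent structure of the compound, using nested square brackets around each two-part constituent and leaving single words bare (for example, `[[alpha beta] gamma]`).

At the top level: head "cage" (specifically "stag otter cage"); modifier "meadow market carp".
"meadow market carp" → head "carp" (specifically "market carp"), modifier "meadow".
"market carp" → head "carp", modifier "market".
"stag otter cage" → head "cage" (specifically "otter cage"), modifier "stag".
"otter cage" → head "cage", modifier "otter".
Assembled: [[meadow [market carp]] [stag [otter cage]]].

[[meadow [market carp]] [stag [otter cage]]]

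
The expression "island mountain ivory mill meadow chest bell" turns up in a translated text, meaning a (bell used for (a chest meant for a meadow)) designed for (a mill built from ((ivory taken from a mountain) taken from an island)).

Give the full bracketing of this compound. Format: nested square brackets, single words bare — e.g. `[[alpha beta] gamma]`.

The outermost head in the paraphrase is "bell" (specifically "meadow chest bell"), modified by "island mountain ivory mill".
"island mountain ivory mill" → head "mill", modifier "island mountain ivory".
"island mountain ivory" → head "ivory" (specifically "mountain ivory"), modifier "island".
"mountain ivory" → head "ivory", modifier "mountain".
"meadow chest bell" → head "bell", modifier "meadow chest".
"meadow chest" → head "chest", modifier "meadow".
So the structure is [[[island [mountain ivory]] mill] [[meadow chest] bell]].

[[[island [mountain ivory]] mill] [[meadow chest] bell]]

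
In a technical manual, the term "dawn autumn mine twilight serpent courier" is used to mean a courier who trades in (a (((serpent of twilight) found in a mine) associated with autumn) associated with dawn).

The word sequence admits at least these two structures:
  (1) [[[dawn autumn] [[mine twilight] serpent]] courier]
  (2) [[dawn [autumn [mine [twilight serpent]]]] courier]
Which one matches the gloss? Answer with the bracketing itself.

The paraphrase's head is the "courier" part ("courier"); its modifier is "dawn autumn mine twilight serpent".
That top-level split, carried through the inner groups, gives [[dawn [autumn [mine [twilight serpent]]]] courier].

[[dawn [autumn [mine [twilight serpent]]]] courier]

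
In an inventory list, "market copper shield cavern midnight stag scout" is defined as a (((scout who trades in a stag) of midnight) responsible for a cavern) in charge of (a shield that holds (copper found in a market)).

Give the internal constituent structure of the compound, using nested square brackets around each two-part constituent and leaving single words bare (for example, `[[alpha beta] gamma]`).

[[[market copper] shield] [cavern [midnight [stag scout]]]]

At the top level: head "scout" (specifically "cavern midnight stag scout"); modifier "market copper shield".
"market copper shield" → head "shield", modifier "market copper".
"market copper" → head "copper", modifier "market".
"cavern midnight stag scout" → head "scout" (specifically "midnight stag scout"), modifier "cavern".
"midnight stag scout" → head "scout" (specifically "stag scout"), modifier "midnight".
"stag scout" → head "scout", modifier "stag".
So the structure is [[[market copper] shield] [cavern [midnight [stag scout]]]].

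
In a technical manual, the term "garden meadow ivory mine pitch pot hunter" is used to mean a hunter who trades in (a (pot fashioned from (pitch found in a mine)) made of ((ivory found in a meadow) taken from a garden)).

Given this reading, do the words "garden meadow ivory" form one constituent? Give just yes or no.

The paraphrase groups the words so that "garden meadow ivory" is one unit: it corresponds to a single parenthesized sub-phrase.
The full structure is [[[garden [meadow ivory]] [[mine pitch] pot]] hunter], in which [garden meadow ivory] is a constituent.

yes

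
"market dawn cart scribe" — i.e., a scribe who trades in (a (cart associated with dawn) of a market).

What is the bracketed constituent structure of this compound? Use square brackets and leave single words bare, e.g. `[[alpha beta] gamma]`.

Overall it is a kind of scribe; the modifier is "market dawn cart".
"market dawn cart" → head "cart" (specifically "dawn cart"), modifier "market".
"dawn cart" → head "cart", modifier "dawn".
Putting it together: [[market [dawn cart]] scribe].

[[market [dawn cart]] scribe]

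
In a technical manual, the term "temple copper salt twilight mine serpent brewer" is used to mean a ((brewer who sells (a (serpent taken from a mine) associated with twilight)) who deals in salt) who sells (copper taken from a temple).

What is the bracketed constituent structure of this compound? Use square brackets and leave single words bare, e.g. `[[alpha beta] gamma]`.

At the top level: head "brewer" (specifically "salt twilight mine serpent brewer"); modifier "temple copper".
Within "temple copper", the head is "copper" and the modifier is "temple".
Within "salt twilight mine serpent brewer", the head is "brewer" (specifically "twilight mine serpent brewer") and the modifier is "salt".
Within "twilight mine serpent brewer", the head is "brewer" and the modifier is "twilight mine serpent".
Within "twilight mine serpent", the head is "serpent" (specifically "mine serpent") and the modifier is "twilight".
Within "mine serpent", the head is "serpent" and the modifier is "mine".
So the structure is [[temple copper] [salt [[twilight [mine serpent]] brewer]]].

[[temple copper] [salt [[twilight [mine serpent]] brewer]]]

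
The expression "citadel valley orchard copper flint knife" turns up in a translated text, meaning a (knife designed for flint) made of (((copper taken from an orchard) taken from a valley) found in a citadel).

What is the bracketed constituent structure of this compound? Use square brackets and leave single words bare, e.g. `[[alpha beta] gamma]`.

Overall it is a kind of knife (specifically "flint knife"); the modifier is "citadel valley orchard copper".
Within "citadel valley orchard copper", the head is "copper" (specifically "valley orchard copper") and the modifier is "citadel".
Within "valley orchard copper", the head is "copper" (specifically "orchard copper") and the modifier is "valley".
Within "orchard copper", the head is "copper" and the modifier is "orchard".
Within "flint knife", the head is "knife" and the modifier is "flint".
So the structure is [[citadel [valley [orchard copper]]] [flint knife]].

[[citadel [valley [orchard copper]]] [flint knife]]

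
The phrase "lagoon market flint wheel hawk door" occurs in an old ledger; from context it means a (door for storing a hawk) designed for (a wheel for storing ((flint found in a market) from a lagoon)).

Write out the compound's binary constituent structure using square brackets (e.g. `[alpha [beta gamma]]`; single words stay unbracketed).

Overall it is a kind of door (specifically "hawk door"); the modifier is "lagoon market flint wheel".
"lagoon market flint wheel" → head "wheel", modifier "lagoon market flint".
"lagoon market flint" → head "flint" (specifically "market flint"), modifier "lagoon".
"market flint" → head "flint", modifier "market".
"hawk door" → head "door", modifier "hawk".
So the structure is [[[lagoon [market flint]] wheel] [hawk door]].

[[[lagoon [market flint]] wheel] [hawk door]]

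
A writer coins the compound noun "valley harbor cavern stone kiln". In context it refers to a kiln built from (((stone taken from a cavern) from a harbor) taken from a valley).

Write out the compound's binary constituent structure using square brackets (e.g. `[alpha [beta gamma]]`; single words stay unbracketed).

[[valley [harbor [cavern stone]]] kiln]

Overall it is a kind of kiln; the modifier is "valley harbor cavern stone".
"valley harbor cavern stone" → head "stone" (specifically "harbor cavern stone"), modifier "valley".
"harbor cavern stone" → head "stone" (specifically "cavern stone"), modifier "harbor".
"cavern stone" → head "stone", modifier "cavern".
Putting it together: [[valley [harbor [cavern stone]]] kiln].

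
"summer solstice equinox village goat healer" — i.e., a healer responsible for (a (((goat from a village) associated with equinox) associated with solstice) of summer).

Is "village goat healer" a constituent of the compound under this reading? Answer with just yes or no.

no

The top-level split is [summer solstice equinox village goat] [healer]; the full structure is [[summer [solstice [equinox [village goat]]]] healer].
"village goat healer" straddles a constituent boundary, so it is not a single unit.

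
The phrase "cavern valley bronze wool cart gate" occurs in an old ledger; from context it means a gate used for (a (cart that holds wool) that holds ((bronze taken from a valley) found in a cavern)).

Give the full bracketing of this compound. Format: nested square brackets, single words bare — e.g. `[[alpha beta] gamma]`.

Overall it is a kind of gate; the modifier is "cavern valley bronze wool cart".
Inside "cavern valley bronze wool cart": head "cart" (specifically "wool cart"), modifier "cavern valley bronze".
Inside "cavern valley bronze": head "bronze" (specifically "valley bronze"), modifier "cavern".
Inside "valley bronze": head "bronze", modifier "valley".
Inside "wool cart": head "cart", modifier "wool".
Assembled: [[[cavern [valley bronze]] [wool cart]] gate].

[[[cavern [valley bronze]] [wool cart]] gate]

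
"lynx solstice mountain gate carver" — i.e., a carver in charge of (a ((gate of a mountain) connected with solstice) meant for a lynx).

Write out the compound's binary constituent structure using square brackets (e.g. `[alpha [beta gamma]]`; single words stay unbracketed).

Whole compound: head "carver", modifier "lynx solstice mountain gate".
Inside "lynx solstice mountain gate": head "gate" (specifically "solstice mountain gate"), modifier "lynx".
Inside "solstice mountain gate": head "gate" (specifically "mountain gate"), modifier "solstice".
Inside "mountain gate": head "gate", modifier "mountain".
Assembled: [[lynx [solstice [mountain gate]]] carver].

[[lynx [solstice [mountain gate]]] carver]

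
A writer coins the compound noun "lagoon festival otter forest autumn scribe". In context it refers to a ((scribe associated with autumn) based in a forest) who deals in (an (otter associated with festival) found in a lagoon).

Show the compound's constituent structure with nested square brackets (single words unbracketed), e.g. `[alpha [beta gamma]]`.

[[lagoon [festival otter]] [forest [autumn scribe]]]

At the top level: head "scribe" (specifically "forest autumn scribe"); modifier "lagoon festival otter".
Inside "lagoon festival otter": head "otter" (specifically "festival otter"), modifier "lagoon".
Inside "festival otter": head "otter", modifier "festival".
Inside "forest autumn scribe": head "scribe" (specifically "autumn scribe"), modifier "forest".
Inside "autumn scribe": head "scribe", modifier "autumn".
Assembled: [[lagoon [festival otter]] [forest [autumn scribe]]].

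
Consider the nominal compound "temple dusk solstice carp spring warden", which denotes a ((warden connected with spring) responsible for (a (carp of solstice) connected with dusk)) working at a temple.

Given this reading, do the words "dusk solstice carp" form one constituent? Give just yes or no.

The paraphrase groups the words so that "dusk solstice carp" is one unit: it corresponds to a single parenthesized sub-phrase.
The full structure is [temple [[dusk [solstice carp]] [spring warden]]], in which [dusk solstice carp] is a constituent.

yes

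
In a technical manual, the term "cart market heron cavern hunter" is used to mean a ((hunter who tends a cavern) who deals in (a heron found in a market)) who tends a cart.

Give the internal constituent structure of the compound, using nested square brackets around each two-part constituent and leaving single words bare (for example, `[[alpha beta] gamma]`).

Overall it is a kind of hunter (specifically "market heron cavern hunter"); the modifier is "cart".
"market heron cavern hunter" → head "hunter" (specifically "cavern hunter"), modifier "market heron".
"market heron" → head "heron", modifier "market".
"cavern hunter" → head "hunter", modifier "cavern".
Assembled: [cart [[market heron] [cavern hunter]]].

[cart [[market heron] [cavern hunter]]]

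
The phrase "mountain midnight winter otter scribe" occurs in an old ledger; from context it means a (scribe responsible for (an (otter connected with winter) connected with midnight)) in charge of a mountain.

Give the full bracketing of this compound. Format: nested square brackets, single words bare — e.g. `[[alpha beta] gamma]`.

[mountain [[midnight [winter otter]] scribe]]

The outermost head in the paraphrase is "scribe" (specifically "midnight winter otter scribe"), modified by "mountain".
Within "midnight winter otter scribe", the head is "scribe" and the modifier is "midnight winter otter".
Within "midnight winter otter", the head is "otter" (specifically "winter otter") and the modifier is "midnight".
Within "winter otter", the head is "otter" and the modifier is "winter".
So the structure is [mountain [[midnight [winter otter]] scribe]].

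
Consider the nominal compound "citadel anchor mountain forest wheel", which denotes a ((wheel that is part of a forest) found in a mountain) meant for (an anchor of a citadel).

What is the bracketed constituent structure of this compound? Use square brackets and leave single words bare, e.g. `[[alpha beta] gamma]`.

[[citadel anchor] [mountain [forest wheel]]]

Whole compound: head "wheel" (specifically "mountain forest wheel"), modifier "citadel anchor".
Inside "citadel anchor": head "anchor", modifier "citadel".
Inside "mountain forest wheel": head "wheel" (specifically "forest wheel"), modifier "mountain".
Inside "forest wheel": head "wheel", modifier "forest".
Assembled: [[citadel anchor] [mountain [forest wheel]]].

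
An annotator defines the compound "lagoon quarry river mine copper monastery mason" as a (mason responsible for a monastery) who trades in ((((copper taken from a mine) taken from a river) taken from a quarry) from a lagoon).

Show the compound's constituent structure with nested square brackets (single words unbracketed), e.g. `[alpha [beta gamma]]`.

[[lagoon [quarry [river [mine copper]]]] [monastery mason]]

The outermost head in the paraphrase is "mason" (specifically "monastery mason"), modified by "lagoon quarry river mine copper".
Inside "lagoon quarry river mine copper": head "copper" (specifically "quarry river mine copper"), modifier "lagoon".
Inside "quarry river mine copper": head "copper" (specifically "river mine copper"), modifier "quarry".
Inside "river mine copper": head "copper" (specifically "mine copper"), modifier "river".
Inside "mine copper": head "copper", modifier "mine".
Inside "monastery mason": head "mason", modifier "monastery".
So the structure is [[lagoon [quarry [river [mine copper]]]] [monastery mason]].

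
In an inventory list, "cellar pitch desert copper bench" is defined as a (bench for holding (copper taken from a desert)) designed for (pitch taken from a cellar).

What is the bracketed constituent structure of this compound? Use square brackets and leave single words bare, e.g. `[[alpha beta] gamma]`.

At the top level: head "bench" (specifically "desert copper bench"); modifier "cellar pitch".
Within "cellar pitch", the head is "pitch" and the modifier is "cellar".
Within "desert copper bench", the head is "bench" and the modifier is "desert copper".
Within "desert copper", the head is "copper" and the modifier is "desert".
Putting it together: [[cellar pitch] [[desert copper] bench]].

[[cellar pitch] [[desert copper] bench]]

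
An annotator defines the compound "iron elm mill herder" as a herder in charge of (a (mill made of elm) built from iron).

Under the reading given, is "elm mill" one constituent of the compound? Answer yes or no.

yes

The paraphrase groups the words so that "elm mill" is one unit: it corresponds to a single parenthesized sub-phrase.
The full structure is [[iron [elm mill]] herder], in which [elm mill] is a constituent.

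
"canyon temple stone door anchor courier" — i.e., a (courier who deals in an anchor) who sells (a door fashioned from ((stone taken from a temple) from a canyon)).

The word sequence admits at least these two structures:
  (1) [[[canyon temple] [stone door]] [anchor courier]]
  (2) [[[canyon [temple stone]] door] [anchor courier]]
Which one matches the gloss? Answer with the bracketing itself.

The paraphrase's head is the "courier" part ("anchor courier"); its modifier is "canyon temple stone door".
That top-level split, carried through the inner groups, gives [[[canyon [temple stone]] door] [anchor courier]].

[[[canyon [temple stone]] door] [anchor courier]]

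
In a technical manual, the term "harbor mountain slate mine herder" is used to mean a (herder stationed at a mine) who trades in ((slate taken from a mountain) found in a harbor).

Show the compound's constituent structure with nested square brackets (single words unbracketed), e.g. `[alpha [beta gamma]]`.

[[harbor [mountain slate]] [mine herder]]

At the top level: head "herder" (specifically "mine herder"); modifier "harbor mountain slate".
Inside "harbor mountain slate": head "slate" (specifically "mountain slate"), modifier "harbor".
Inside "mountain slate": head "slate", modifier "mountain".
Inside "mine herder": head "herder", modifier "mine".
Putting it together: [[harbor [mountain slate]] [mine herder]].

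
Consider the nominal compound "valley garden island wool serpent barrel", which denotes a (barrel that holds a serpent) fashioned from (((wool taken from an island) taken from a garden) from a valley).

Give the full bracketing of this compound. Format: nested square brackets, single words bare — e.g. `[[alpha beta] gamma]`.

[[valley [garden [island wool]]] [serpent barrel]]

At the top level: head "barrel" (specifically "serpent barrel"); modifier "valley garden island wool".
"valley garden island wool" → head "wool" (specifically "garden island wool"), modifier "valley".
"garden island wool" → head "wool" (specifically "island wool"), modifier "garden".
"island wool" → head "wool", modifier "island".
"serpent barrel" → head "barrel", modifier "serpent".
Assembled: [[valley [garden [island wool]]] [serpent barrel]].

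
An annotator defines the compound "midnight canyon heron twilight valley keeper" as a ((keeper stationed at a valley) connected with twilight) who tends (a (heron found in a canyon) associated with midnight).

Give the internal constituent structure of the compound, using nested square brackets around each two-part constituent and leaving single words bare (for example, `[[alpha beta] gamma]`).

[[midnight [canyon heron]] [twilight [valley keeper]]]

The outermost head in the paraphrase is "keeper" (specifically "twilight valley keeper"), modified by "midnight canyon heron".
Within "midnight canyon heron", the head is "heron" (specifically "canyon heron") and the modifier is "midnight".
Within "canyon heron", the head is "heron" and the modifier is "canyon".
Within "twilight valley keeper", the head is "keeper" (specifically "valley keeper") and the modifier is "twilight".
Within "valley keeper", the head is "keeper" and the modifier is "valley".
Putting it together: [[midnight [canyon heron]] [twilight [valley keeper]]].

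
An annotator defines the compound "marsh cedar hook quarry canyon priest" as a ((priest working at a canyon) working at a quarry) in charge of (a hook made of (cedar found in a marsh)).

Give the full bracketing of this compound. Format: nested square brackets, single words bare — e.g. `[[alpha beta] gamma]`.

Whole compound: head "priest" (specifically "quarry canyon priest"), modifier "marsh cedar hook".
Inside "marsh cedar hook": head "hook", modifier "marsh cedar".
Inside "marsh cedar": head "cedar", modifier "marsh".
Inside "quarry canyon priest": head "priest" (specifically "canyon priest"), modifier "quarry".
Inside "canyon priest": head "priest", modifier "canyon".
So the structure is [[[marsh cedar] hook] [quarry [canyon priest]]].

[[[marsh cedar] hook] [quarry [canyon priest]]]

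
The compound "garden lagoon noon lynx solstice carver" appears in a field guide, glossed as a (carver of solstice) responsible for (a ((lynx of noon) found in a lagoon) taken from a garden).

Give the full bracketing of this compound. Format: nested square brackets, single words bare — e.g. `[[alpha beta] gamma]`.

Overall it is a kind of carver (specifically "solstice carver"); the modifier is "garden lagoon noon lynx".
Inside "garden lagoon noon lynx": head "lynx" (specifically "lagoon noon lynx"), modifier "garden".
Inside "lagoon noon lynx": head "lynx" (specifically "noon lynx"), modifier "lagoon".
Inside "noon lynx": head "lynx", modifier "noon".
Inside "solstice carver": head "carver", modifier "solstice".
Assembled: [[garden [lagoon [noon lynx]]] [solstice carver]].

[[garden [lagoon [noon lynx]]] [solstice carver]]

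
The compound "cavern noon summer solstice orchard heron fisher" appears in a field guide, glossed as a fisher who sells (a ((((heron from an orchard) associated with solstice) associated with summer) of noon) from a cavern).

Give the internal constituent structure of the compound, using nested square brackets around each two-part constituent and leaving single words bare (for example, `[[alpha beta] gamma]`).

[[cavern [noon [summer [solstice [orchard heron]]]]] fisher]

The outermost head in the paraphrase is "fisher", modified by "cavern noon summer solstice orchard heron".
Inside "cavern noon summer solstice orchard heron": head "heron" (specifically "noon summer solstice orchard heron"), modifier "cavern".
Inside "noon summer solstice orchard heron": head "heron" (specifically "summer solstice orchard heron"), modifier "noon".
Inside "summer solstice orchard heron": head "heron" (specifically "solstice orchard heron"), modifier "summer".
Inside "solstice orchard heron": head "heron" (specifically "orchard heron"), modifier "solstice".
Inside "orchard heron": head "heron", modifier "orchard".
Putting it together: [[cavern [noon [summer [solstice [orchard heron]]]]] fisher].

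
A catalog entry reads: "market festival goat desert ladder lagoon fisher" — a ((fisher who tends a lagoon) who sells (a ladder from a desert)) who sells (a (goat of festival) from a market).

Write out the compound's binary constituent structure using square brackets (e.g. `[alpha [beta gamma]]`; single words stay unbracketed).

Whole compound: head "fisher" (specifically "desert ladder lagoon fisher"), modifier "market festival goat".
"market festival goat" → head "goat" (specifically "festival goat"), modifier "market".
"festival goat" → head "goat", modifier "festival".
"desert ladder lagoon fisher" → head "fisher" (specifically "lagoon fisher"), modifier "desert ladder".
"desert ladder" → head "ladder", modifier "desert".
"lagoon fisher" → head "fisher", modifier "lagoon".
Assembled: [[market [festival goat]] [[desert ladder] [lagoon fisher]]].

[[market [festival goat]] [[desert ladder] [lagoon fisher]]]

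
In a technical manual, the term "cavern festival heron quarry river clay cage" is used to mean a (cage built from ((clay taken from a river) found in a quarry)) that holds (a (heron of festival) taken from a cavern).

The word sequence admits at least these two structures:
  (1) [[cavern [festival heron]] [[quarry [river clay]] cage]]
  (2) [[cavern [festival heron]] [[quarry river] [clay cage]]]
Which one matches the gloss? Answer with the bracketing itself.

The paraphrase's head is the "cage" part ("quarry river clay cage"); its modifier is "cavern festival heron".
That top-level split, carried through the inner groups, gives [[cavern [festival heron]] [[quarry [river clay]] cage]].

[[cavern [festival heron]] [[quarry [river clay]] cage]]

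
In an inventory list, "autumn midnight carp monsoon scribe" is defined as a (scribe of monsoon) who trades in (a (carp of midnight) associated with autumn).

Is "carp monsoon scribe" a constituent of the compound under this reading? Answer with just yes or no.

no

The top-level split is [autumn midnight carp] [monsoon scribe]; the full structure is [[autumn [midnight carp]] [monsoon scribe]].
"carp monsoon scribe" straddles a constituent boundary, so it is not a single unit.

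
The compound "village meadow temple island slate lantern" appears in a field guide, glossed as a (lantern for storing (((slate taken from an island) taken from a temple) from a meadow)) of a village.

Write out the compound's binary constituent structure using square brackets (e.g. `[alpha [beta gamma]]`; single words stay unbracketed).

At the top level: head "lantern" (specifically "meadow temple island slate lantern"); modifier "village".
Inside "meadow temple island slate lantern": head "lantern", modifier "meadow temple island slate".
Inside "meadow temple island slate": head "slate" (specifically "temple island slate"), modifier "meadow".
Inside "temple island slate": head "slate" (specifically "island slate"), modifier "temple".
Inside "island slate": head "slate", modifier "island".
Putting it together: [village [[meadow [temple [island slate]]] lantern]].

[village [[meadow [temple [island slate]]] lantern]]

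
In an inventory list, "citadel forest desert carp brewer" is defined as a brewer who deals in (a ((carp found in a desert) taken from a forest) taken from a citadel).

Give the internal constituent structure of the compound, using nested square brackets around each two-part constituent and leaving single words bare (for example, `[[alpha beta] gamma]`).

Overall it is a kind of brewer; the modifier is "citadel forest desert carp".
Inside "citadel forest desert carp": head "carp" (specifically "forest desert carp"), modifier "citadel".
Inside "forest desert carp": head "carp" (specifically "desert carp"), modifier "forest".
Inside "desert carp": head "carp", modifier "desert".
Putting it together: [[citadel [forest [desert carp]]] brewer].

[[citadel [forest [desert carp]]] brewer]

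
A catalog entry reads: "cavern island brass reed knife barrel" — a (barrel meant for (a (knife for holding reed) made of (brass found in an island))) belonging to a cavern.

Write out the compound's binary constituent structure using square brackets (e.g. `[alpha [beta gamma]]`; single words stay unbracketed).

At the top level: head "barrel" (specifically "island brass reed knife barrel"); modifier "cavern".
Inside "island brass reed knife barrel": head "barrel", modifier "island brass reed knife".
Inside "island brass reed knife": head "knife" (specifically "reed knife"), modifier "island brass".
Inside "island brass": head "brass", modifier "island".
Inside "reed knife": head "knife", modifier "reed".
Assembled: [cavern [[[island brass] [reed knife]] barrel]].

[cavern [[[island brass] [reed knife]] barrel]]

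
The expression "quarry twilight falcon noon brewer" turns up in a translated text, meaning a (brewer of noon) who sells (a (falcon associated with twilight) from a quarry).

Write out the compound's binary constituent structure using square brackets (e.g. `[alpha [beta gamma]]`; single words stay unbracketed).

[[quarry [twilight falcon]] [noon brewer]]

Overall it is a kind of brewer (specifically "noon brewer"); the modifier is "quarry twilight falcon".
"quarry twilight falcon" → head "falcon" (specifically "twilight falcon"), modifier "quarry".
"twilight falcon" → head "falcon", modifier "twilight".
"noon brewer" → head "brewer", modifier "noon".
So the structure is [[quarry [twilight falcon]] [noon brewer]].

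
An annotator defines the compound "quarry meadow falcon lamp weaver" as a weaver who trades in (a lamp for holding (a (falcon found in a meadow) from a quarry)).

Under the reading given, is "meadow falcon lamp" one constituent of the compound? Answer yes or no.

The top-level split is [quarry meadow falcon lamp] [weaver]; the full structure is [[[quarry [meadow falcon]] lamp] weaver].
"meadow falcon lamp" straddles a constituent boundary, so it is not a single unit.

no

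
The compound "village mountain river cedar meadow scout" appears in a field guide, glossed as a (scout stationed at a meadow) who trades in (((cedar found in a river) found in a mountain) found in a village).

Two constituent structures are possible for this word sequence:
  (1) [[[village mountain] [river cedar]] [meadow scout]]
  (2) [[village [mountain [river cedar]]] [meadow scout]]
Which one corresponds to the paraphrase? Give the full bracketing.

The paraphrase's head is the "scout" part ("meadow scout"); its modifier is "village mountain river cedar".
That top-level split, carried through the inner groups, gives [[village [mountain [river cedar]]] [meadow scout]].

[[village [mountain [river cedar]]] [meadow scout]]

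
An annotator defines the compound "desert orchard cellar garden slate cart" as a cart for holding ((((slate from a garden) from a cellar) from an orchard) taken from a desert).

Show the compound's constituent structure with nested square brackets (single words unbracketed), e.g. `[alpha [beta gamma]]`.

Whole compound: head "cart", modifier "desert orchard cellar garden slate".
"desert orchard cellar garden slate" → head "slate" (specifically "orchard cellar garden slate"), modifier "desert".
"orchard cellar garden slate" → head "slate" (specifically "cellar garden slate"), modifier "orchard".
"cellar garden slate" → head "slate" (specifically "garden slate"), modifier "cellar".
"garden slate" → head "slate", modifier "garden".
Putting it together: [[desert [orchard [cellar [garden slate]]]] cart].

[[desert [orchard [cellar [garden slate]]]] cart]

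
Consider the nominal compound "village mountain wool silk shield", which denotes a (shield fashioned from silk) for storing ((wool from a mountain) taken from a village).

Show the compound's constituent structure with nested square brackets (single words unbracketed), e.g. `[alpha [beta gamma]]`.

The outermost head in the paraphrase is "shield" (specifically "silk shield"), modified by "village mountain wool".
Within "village mountain wool", the head is "wool" (specifically "mountain wool") and the modifier is "village".
Within "mountain wool", the head is "wool" and the modifier is "mountain".
Within "silk shield", the head is "shield" and the modifier is "silk".
So the structure is [[village [mountain wool]] [silk shield]].

[[village [mountain wool]] [silk shield]]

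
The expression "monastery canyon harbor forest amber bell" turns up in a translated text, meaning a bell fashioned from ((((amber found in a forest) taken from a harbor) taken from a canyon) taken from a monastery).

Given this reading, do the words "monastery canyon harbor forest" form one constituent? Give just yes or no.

The top-level split is [monastery canyon harbor forest amber] [bell]; the full structure is [[monastery [canyon [harbor [forest amber]]]] bell].
"monastery canyon harbor forest" straddles a constituent boundary, so it is not a single unit.

no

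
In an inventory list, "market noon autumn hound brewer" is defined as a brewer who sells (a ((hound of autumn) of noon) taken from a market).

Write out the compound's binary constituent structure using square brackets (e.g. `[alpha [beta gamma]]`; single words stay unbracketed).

At the top level: head "brewer"; modifier "market noon autumn hound".
"market noon autumn hound" → head "hound" (specifically "noon autumn hound"), modifier "market".
"noon autumn hound" → head "hound" (specifically "autumn hound"), modifier "noon".
"autumn hound" → head "hound", modifier "autumn".
Assembled: [[market [noon [autumn hound]]] brewer].

[[market [noon [autumn hound]]] brewer]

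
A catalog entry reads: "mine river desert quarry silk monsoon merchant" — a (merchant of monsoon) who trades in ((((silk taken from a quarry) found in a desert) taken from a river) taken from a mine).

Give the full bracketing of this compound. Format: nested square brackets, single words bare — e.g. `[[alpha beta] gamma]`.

The outermost head in the paraphrase is "merchant" (specifically "monsoon merchant"), modified by "mine river desert quarry silk".
"mine river desert quarry silk" → head "silk" (specifically "river desert quarry silk"), modifier "mine".
"river desert quarry silk" → head "silk" (specifically "desert quarry silk"), modifier "river".
"desert quarry silk" → head "silk" (specifically "quarry silk"), modifier "desert".
"quarry silk" → head "silk", modifier "quarry".
"monsoon merchant" → head "merchant", modifier "monsoon".
Assembled: [[mine [river [desert [quarry silk]]]] [monsoon merchant]].

[[mine [river [desert [quarry silk]]]] [monsoon merchant]]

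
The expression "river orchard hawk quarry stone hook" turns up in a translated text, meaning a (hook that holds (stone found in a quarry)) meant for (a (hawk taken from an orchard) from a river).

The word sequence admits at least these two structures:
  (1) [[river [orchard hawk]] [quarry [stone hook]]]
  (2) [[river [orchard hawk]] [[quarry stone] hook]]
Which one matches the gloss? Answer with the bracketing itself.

[[river [orchard hawk]] [[quarry stone] hook]]

The paraphrase's head is the "hook" part ("quarry stone hook"); its modifier is "river orchard hawk".
That top-level split, carried through the inner groups, gives [[river [orchard hawk]] [[quarry stone] hook]].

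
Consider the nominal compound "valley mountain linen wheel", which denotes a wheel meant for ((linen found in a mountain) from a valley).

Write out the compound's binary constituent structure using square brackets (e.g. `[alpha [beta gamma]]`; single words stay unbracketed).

[[valley [mountain linen]] wheel]

At the top level: head "wheel"; modifier "valley mountain linen".
Inside "valley mountain linen": head "linen" (specifically "mountain linen"), modifier "valley".
Inside "mountain linen": head "linen", modifier "mountain".
Putting it together: [[valley [mountain linen]] wheel].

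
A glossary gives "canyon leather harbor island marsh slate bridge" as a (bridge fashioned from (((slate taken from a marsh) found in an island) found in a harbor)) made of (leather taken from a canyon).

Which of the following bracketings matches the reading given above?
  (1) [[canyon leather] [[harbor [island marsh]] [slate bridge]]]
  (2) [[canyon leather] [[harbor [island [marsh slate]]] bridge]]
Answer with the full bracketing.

[[canyon leather] [[harbor [island [marsh slate]]] bridge]]

The paraphrase's head is the "bridge" part ("harbor island marsh slate bridge"); its modifier is "canyon leather".
That top-level split, carried through the inner groups, gives [[canyon leather] [[harbor [island [marsh slate]]] bridge]].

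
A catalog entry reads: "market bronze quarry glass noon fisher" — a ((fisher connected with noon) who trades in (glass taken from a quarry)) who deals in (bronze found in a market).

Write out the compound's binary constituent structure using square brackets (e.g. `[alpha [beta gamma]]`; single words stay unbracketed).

[[market bronze] [[quarry glass] [noon fisher]]]

Overall it is a kind of fisher (specifically "quarry glass noon fisher"); the modifier is "market bronze".
"market bronze" → head "bronze", modifier "market".
"quarry glass noon fisher" → head "fisher" (specifically "noon fisher"), modifier "quarry glass".
"quarry glass" → head "glass", modifier "quarry".
"noon fisher" → head "fisher", modifier "noon".
Assembled: [[market bronze] [[quarry glass] [noon fisher]]].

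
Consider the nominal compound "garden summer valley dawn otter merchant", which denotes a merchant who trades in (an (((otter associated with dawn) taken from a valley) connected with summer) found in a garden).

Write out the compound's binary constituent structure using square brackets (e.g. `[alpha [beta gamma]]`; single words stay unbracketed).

[[garden [summer [valley [dawn otter]]]] merchant]

At the top level: head "merchant"; modifier "garden summer valley dawn otter".
Inside "garden summer valley dawn otter": head "otter" (specifically "summer valley dawn otter"), modifier "garden".
Inside "summer valley dawn otter": head "otter" (specifically "valley dawn otter"), modifier "summer".
Inside "valley dawn otter": head "otter" (specifically "dawn otter"), modifier "valley".
Inside "dawn otter": head "otter", modifier "dawn".
Putting it together: [[garden [summer [valley [dawn otter]]]] merchant].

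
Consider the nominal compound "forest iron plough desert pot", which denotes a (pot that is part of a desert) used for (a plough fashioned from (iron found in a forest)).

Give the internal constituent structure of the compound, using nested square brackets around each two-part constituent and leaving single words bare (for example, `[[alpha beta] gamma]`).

The outermost head in the paraphrase is "pot" (specifically "desert pot"), modified by "forest iron plough".
Inside "forest iron plough": head "plough", modifier "forest iron".
Inside "forest iron": head "iron", modifier "forest".
Inside "desert pot": head "pot", modifier "desert".
Assembled: [[[forest iron] plough] [desert pot]].

[[[forest iron] plough] [desert pot]]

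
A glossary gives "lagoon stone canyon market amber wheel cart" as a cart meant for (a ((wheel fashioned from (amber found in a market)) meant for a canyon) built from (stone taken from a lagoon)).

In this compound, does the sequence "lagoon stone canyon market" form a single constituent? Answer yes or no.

The top-level split is [lagoon stone canyon market amber wheel] [cart]; the full structure is [[[lagoon stone] [canyon [[market amber] wheel]]] cart].
"lagoon stone canyon market" straddles a constituent boundary, so it is not a single unit.

no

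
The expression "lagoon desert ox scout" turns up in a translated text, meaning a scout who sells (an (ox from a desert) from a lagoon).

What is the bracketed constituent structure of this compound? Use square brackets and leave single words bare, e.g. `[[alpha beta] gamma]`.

[[lagoon [desert ox]] scout]

The outermost head in the paraphrase is "scout", modified by "lagoon desert ox".
Inside "lagoon desert ox": head "ox" (specifically "desert ox"), modifier "lagoon".
Inside "desert ox": head "ox", modifier "desert".
So the structure is [[lagoon [desert ox]] scout].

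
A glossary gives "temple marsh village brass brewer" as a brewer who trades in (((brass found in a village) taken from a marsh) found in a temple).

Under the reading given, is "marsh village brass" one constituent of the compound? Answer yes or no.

yes

The paraphrase groups the words so that "marsh village brass" is one unit: it corresponds to a single parenthesized sub-phrase.
The full structure is [[temple [marsh [village brass]]] brewer], in which [marsh village brass] is a constituent.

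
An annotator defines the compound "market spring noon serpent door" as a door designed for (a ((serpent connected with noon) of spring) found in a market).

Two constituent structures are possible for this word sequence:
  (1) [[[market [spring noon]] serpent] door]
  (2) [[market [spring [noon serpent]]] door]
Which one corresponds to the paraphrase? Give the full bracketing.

[[market [spring [noon serpent]]] door]

The paraphrase's head is the "door" part ("door"); its modifier is "market spring noon serpent".
That top-level split, carried through the inner groups, gives [[market [spring [noon serpent]]] door].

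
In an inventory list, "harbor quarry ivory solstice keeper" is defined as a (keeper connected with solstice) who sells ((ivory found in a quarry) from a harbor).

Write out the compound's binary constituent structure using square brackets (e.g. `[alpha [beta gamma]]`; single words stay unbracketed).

[[harbor [quarry ivory]] [solstice keeper]]

Overall it is a kind of keeper (specifically "solstice keeper"); the modifier is "harbor quarry ivory".
"harbor quarry ivory" → head "ivory" (specifically "quarry ivory"), modifier "harbor".
"quarry ivory" → head "ivory", modifier "quarry".
"solstice keeper" → head "keeper", modifier "solstice".
Putting it together: [[harbor [quarry ivory]] [solstice keeper]].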